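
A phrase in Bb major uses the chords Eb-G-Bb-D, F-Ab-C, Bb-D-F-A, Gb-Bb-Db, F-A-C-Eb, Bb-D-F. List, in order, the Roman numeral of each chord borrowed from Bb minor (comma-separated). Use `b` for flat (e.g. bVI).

In Bb major the diatonic chords are Bb, Cm, Dm, Eb, F, Gm, Adim. Of the given chords, Eb–G–Bb–D = Ebmaj7, Bb–D–F–A = Bbmaj7, F–A–C–Eb = F7 and Bb–D–F = Bb are diatonic. F–Ab–C is not: scale degree 5 in Bb major carries F (V). In Bb minor the chord on that degree is Fm, so here it functions as v, borrowed from the parallel minor. But Gb–Bb–Db is foreign: the diatonic vi on degree 6 is Gm, whereas Gb comes from Bb minor. It is labeled bVI.

v, bVI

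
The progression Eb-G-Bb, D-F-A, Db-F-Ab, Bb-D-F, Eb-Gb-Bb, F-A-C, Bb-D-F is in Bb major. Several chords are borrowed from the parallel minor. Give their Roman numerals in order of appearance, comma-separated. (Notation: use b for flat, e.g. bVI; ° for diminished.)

bIII, iv

In Bb major the diatonic chords are Bb, Cm, Dm, Eb, F, Gm, Adim. Eb–G–Bb = Eb, D–F–A = Dm, Bb–D–F = Bb and F–A–C = F all belong to that set. Db–F–Ab doesn't fit — on degree 3 Bb major would have Dm (iii). Db is the degree-3 chord of Bb minor, so it is the borrowed bIII. But Eb–Gb–Bb is foreign: the diatonic IV on degree 4 is Eb, whereas Ebm comes from Bb minor. It is labeled iv.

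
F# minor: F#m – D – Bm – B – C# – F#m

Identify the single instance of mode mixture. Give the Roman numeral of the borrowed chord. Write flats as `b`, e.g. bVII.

IV

In F# minor (with V from harmonic minor) the diatonic chords are F#m, G#dim, A, Bm, C#, D, E. F#m, D, Bm and C# are all diatonic. B (B–D#–F#) is not: scale degree 4 in F# minor carries Bm (iv). In F# major the chord on that degree is B, so here it functions as IV, borrowed from the parallel major.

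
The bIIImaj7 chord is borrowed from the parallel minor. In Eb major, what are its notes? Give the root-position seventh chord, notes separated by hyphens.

Gb-Bb-Db-F

bIIImaj7 is built on the lowered scale degree 3. In Eb major degree 3 is G; lowered it becomes Gb. Building the major-seventh chord from the parallel minor on Gb: Gb–Bb–Db–F.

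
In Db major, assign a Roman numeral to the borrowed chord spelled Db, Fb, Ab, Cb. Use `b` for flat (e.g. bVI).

Db is scale degree 1 in Db major. Db–Fb–Ab–Cb is a minor-seventh chord — the form found in Db minor, not the diatonic I (Db). Borrowed into Db major it is written i7.

i7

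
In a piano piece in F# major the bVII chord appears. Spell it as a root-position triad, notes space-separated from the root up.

bVII is built on the lowered scale degree 7. In F# major degree 7 is E#; lowered it becomes E. Stacking thirds in F# minor on E gives E–G#–B.

E G# B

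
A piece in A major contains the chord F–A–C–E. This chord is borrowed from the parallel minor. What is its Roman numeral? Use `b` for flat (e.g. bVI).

bVImaj7

The root F is the lowered 6th scale degree — diatonically A major has F# there. The diatonic chord on degree 6 would be F#m (vi), but F–A–C–E is the major-seventh chord from A minor. As a borrowed chord it is labeled bVImaj7.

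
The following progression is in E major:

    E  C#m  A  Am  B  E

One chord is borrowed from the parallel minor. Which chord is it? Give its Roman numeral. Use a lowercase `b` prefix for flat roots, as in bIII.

The diatonic triads in E major are E, F#m, G#m, A, B, C#m, D#dim. Of the given chords, E, C#m, A and B are diatonic. Am (A–C–E) doesn't fit — on degree 4 E major would have A (IV). Am is the degree-4 chord of E minor, so it is the borrowed iv.

iv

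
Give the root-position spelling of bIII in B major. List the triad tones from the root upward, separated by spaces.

bIII is built on the lowered scale degree 3. In B major degree 3 is D#; lowered it becomes D. Stacking thirds in B minor on D gives D–F#–A.

D F# A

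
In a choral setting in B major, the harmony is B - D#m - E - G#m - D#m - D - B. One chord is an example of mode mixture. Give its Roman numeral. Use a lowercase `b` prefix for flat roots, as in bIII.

B major has the diatonic set B, C#m, D#m, E, F#, G#m, A#dim. B, D#m, E and G#m are all diatonic. But D (D–F#–A) is foreign: the diatonic iii on degree 3 is D#m, whereas D comes from B minor. It is labeled bIII.

bIII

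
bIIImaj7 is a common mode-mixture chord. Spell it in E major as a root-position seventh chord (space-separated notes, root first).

G B D F#

bIIImaj7 is built on the lowered scale degree 3. In E major degree 3 is G#; lowered it becomes G. In E minor the chord on G is G–B–D–F#.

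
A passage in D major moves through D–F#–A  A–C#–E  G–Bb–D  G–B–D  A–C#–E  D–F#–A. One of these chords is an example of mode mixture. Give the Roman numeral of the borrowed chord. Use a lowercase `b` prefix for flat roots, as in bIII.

The diatonic triads in D major are D, Em, F#m, G, A, Bm, C#dim. D–F#–A = D, A–C#–E = A and G–B–D = G are all diatonic. G–Bb–D doesn't fit — on degree 4 D major would have G (IV). Gm is the degree-4 chord of D minor, so it is the borrowed iv.

iv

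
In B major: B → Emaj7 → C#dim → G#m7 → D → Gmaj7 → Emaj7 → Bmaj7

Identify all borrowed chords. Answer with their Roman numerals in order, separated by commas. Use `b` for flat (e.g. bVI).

In B major the diatonic chords are B, C#m, D#m, E, F#, G#m, A#dim. Of the given chords, B, Emaj7, G#m7 and Bmaj7 are diatonic. C#dim (C#–E–G) is not: scale degree 2 in B major carries C#m (ii). In B minor the chord on that degree is C#dim, so here it functions as ii°, borrowed from the parallel minor. D (D–F#–A) is not: scale degree 3 in B major carries D#m (iii). In B minor the chord on that degree is D, so here it functions as bIII, borrowed from the parallel minor. But Gmaj7 (G–B–D–F#) is foreign: the diatonic vi on degree 6 is G#m, whereas Gmaj7 comes from B minor. It is labeled bVImaj7.

ii°, bIII, bVImaj7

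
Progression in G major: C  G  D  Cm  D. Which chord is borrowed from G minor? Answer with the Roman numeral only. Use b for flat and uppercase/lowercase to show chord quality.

iv

In G major the diatonic chords are G, Am, Bm, C, D, Em, F#dim. Of the given chords, C, G and D are diatonic. But Cm (C–Eb–G) is foreign: the diatonic IV on degree 4 is C, whereas Cm comes from G minor. It is labeled iv.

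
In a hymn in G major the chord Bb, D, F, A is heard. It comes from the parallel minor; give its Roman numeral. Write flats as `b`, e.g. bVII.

bIIImaj7

In G major scale degree 3 is B; Bb is its lowered form, from G minor. The diatonic chord on degree 3 would be Bm (iii), but Bb–D–F–A is the major-seventh chord from G minor. As a borrowed chord it is labeled bIIImaj7.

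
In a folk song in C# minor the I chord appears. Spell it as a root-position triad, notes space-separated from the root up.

I is built on scale degree 1, which is C# in both C# minor and its parallel. Stacking thirds in C# major on C# gives C#–E#–G#.

C# E# G#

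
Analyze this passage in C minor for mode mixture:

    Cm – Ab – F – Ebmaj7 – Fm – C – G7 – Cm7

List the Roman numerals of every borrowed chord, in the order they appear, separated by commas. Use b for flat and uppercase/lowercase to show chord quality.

C minor has the diatonic set Cm, Ddim, Eb, Fm, G, Ab, Bb (with V from harmonic minor). Cm, Ab, Ebmaj7, Fm, G7 and Cm7 are all diatonic. But F (F–A–C) is foreign: the diatonic iv on degree 4 is Fm, whereas F comes from C major. It is labeled IV. But C (C–E–G) is foreign: the diatonic i on degree 1 is Cm, whereas C comes from C major. It is labeled I.

IV, I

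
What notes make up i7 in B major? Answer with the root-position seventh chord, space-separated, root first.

The root, B, is scale degree 1 — the same note in B major and B minor; only the chord quality changes. Stacking thirds in B minor on B gives B–D–F#–A.

B D F# A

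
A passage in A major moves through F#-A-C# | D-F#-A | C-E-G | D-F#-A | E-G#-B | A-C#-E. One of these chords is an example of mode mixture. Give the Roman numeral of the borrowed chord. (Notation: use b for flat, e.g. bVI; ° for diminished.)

The diatonic triads in A major are A, Bm, C#m, D, E, F#m, G#dim. Of the given chords, F#–A–C# = F#m, D–F#–A = D, E–G#–B = E and A–C#–E = A are diatonic. C–E–G is not: scale degree 3 in A major carries C#m (iii). In A minor the chord on that degree is C, so here it functions as bIII, borrowed from the parallel minor.

bIII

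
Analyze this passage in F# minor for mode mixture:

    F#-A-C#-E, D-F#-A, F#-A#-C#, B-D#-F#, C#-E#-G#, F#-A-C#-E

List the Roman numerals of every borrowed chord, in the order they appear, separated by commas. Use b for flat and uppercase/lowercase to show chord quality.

I, IV

The diatonic triads in F# minor (with V from harmonic minor) are F#m, G#dim, A, Bm, C#, D, E. F#–A–C#–E = F#m7, D–F#–A = D and C#–E#–G# = C# all belong to that set. F#–A#–C# doesn't fit — on degree 1 F# minor would have F#m (i). F# is the degree-1 chord of F# major, so it is the borrowed I. But B–D#–F# is foreign: the diatonic iv on degree 4 is Bm, whereas B comes from F# major. It is labeled IV.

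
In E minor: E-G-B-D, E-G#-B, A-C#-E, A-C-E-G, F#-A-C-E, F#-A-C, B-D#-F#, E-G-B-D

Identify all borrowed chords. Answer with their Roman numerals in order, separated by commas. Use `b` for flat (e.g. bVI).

I, IV

E minor has the diatonic set Em, F#dim, G, Am, B, C, D (with V from harmonic minor). Of the given chords, E–G–B–D = Em7, A–C–E–G = Am7, F#–A–C–E = F#m7b5, F#–A–C = F#dim and B–D#–F# = B are diatonic. E–G#–B doesn't fit — on degree 1 E minor would have Em (i). E is the degree-1 chord of E major, so it is the borrowed I. A–C#–E doesn't fit — on degree 4 E minor would have Am (iv). A is the degree-4 chord of E major, so it is the borrowed IV.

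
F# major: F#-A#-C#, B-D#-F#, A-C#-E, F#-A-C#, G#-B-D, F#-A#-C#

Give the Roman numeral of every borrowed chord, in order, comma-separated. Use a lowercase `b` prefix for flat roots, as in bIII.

F# major has the diatonic set F#, G#m, A#m, B, C#, D#m, E#dim. F#–A#–C# = F# and B–D#–F# = B both belong to that set. But A–C#–E is foreign: the diatonic iii on degree 3 is A#m, whereas A comes from F# minor. It is labeled bIII. But F#–A–C# is foreign: the diatonic I on degree 1 is F#, whereas F#m comes from F# minor. It is labeled i. G#–B–D doesn't fit — on degree 2 F# major would have G#m (ii). G#dim is the degree-2 chord of F# minor, so it is the borrowed ii°.

bIII, i, ii°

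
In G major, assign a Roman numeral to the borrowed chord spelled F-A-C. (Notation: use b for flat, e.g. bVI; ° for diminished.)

The root F is the lowered 7th scale degree — diatonically G major has F# there. F–A–C is a major chord — the form found in G minor, not the diatonic vii° (F#dim). Borrowed into G major it is written bVII.

bVII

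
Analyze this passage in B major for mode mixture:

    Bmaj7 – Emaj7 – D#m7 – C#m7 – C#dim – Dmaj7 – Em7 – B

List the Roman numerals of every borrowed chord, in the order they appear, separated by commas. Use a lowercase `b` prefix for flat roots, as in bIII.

ii°, bIIImaj7, iv7

In B major the diatonic chords are B, C#m, D#m, E, F#, G#m, A#dim. Bmaj7, Emaj7, D#m7, C#m7 and B are all diatonic. But C#dim (C#–E–G) is foreign: the diatonic ii on degree 2 is C#m, whereas C#dim comes from B minor. It is labeled ii°. But Dmaj7 (D–F#–A–C#) is foreign: the diatonic iii on degree 3 is D#m, whereas Dmaj7 comes from B minor. It is labeled bIIImaj7. Em7 (E–G–B–D) is not: scale degree 4 in B major carries E (IV). In B minor the chord on that degree is Em7, so here it functions as iv7, borrowed from the parallel minor.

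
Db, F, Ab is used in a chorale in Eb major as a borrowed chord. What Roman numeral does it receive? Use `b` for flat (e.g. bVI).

bVII

In Eb major scale degree 7 is D; Db is its lowered form, from Eb minor. Db–F–Ab is a major chord — the form found in Eb minor, not the diatonic vii° (Ddim). Borrowed into Eb major it is written bVII.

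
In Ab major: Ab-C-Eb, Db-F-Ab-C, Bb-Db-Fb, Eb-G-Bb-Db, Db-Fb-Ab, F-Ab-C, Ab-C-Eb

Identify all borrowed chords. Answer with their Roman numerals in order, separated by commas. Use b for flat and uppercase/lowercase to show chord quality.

The diatonic triads in Ab major are Ab, Bbm, Cm, Db, Eb, Fm, Gdim. Of the given chords, Ab–C–Eb = Ab, Db–F–Ab–C = Dbmaj7, Eb–G–Bb–Db = Eb7 and F–Ab–C = Fm are diatonic. Bb–Db–Fb doesn't fit — on degree 2 Ab major would have Bbm (ii). Bbdim is the degree-2 chord of Ab minor, so it is the borrowed ii°. Db–Fb–Ab doesn't fit — on degree 4 Ab major would have Db (IV). Dbm is the degree-4 chord of Ab minor, so it is the borrowed iv.

ii°, iv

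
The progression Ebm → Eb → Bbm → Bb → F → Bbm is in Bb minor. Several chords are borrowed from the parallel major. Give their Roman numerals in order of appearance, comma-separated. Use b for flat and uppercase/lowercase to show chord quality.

IV, I

The diatonic triads in Bb minor (with V from harmonic minor) are Bbm, Cdim, Db, Ebm, F, Gb, Ab. Ebm, Bbm and F are all diatonic. Eb (Eb–G–Bb) is not: scale degree 4 in Bb minor carries Ebm (iv). In Bb major the chord on that degree is Eb, so here it functions as IV, borrowed from the parallel major. Bb (Bb–D–F) doesn't fit — on degree 1 Bb minor would have Bbm (i). Bb is the degree-1 chord of Bb major, so it is the borrowed I.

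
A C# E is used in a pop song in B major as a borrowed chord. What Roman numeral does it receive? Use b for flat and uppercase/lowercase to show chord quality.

A is the lowered form of scale degree 7 in B major (the diatonic degree 7 is A#). Diatonically B major has A#dim (vii°) on that degree; A–C#–E is instead the major chord native to B minor, so it takes the label bVII.

bVII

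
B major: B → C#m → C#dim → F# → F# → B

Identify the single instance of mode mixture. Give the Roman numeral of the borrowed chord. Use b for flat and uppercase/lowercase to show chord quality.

The diatonic triads in B major are B, C#m, D#m, E, F#, G#m, A#dim. B, C#m and F# all belong to that set. C#dim (C#–E–G) is not: scale degree 2 in B major carries C#m (ii). In B minor the chord on that degree is C#dim, so here it functions as ii°, borrowed from the parallel minor.

ii°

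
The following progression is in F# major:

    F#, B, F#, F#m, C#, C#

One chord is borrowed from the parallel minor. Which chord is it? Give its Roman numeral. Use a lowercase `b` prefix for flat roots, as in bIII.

i

The diatonic triads in F# major are F#, G#m, A#m, B, C#, D#m, E#dim. F#, B and C# all belong to that set. F#m (F#–A–C#) doesn't fit — on degree 1 F# major would have F# (I). F#m is the degree-1 chord of F# minor, so it is the borrowed i.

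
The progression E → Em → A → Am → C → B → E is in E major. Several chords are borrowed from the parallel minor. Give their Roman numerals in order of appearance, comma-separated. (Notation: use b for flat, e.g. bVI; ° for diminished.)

i, iv, bVI

E major has the diatonic set E, F#m, G#m, A, B, C#m, D#dim. E, A and B all belong to that set. Em (E–G–B) doesn't fit — on degree 1 E major would have E (I). Em is the degree-1 chord of E minor, so it is the borrowed i. Am (A–C–E) doesn't fit — on degree 4 E major would have A (IV). Am is the degree-4 chord of E minor, so it is the borrowed iv. C (C–E–G) doesn't fit — on degree 6 E major would have C#m (vi). C is the degree-6 chord of E minor, so it is the borrowed bVI.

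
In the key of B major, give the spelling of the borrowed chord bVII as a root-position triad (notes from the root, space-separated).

A C# E

The root of bVII is the lowered 7th degree: A# becomes A. In B minor the chord on A is A–C#–E.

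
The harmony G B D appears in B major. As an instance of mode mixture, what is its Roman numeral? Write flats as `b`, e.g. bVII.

The root G is the lowered 6th scale degree — diatonically B major has G# there. The diatonic chord on degree 6 would be G#m (vi), but G–B–D is the major chord from B minor. As a borrowed chord it is labeled bVI.

bVI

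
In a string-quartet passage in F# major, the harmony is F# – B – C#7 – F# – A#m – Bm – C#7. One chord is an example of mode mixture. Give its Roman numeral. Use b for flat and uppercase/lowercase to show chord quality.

iv

In F# major the diatonic chords are F#, G#m, A#m, B, C#, D#m, E#dim. F#, B, C#7 and A#m all belong to that set. But Bm (B–D–F#) is foreign: the diatonic IV on degree 4 is B, whereas Bm comes from F# minor. It is labeled iv.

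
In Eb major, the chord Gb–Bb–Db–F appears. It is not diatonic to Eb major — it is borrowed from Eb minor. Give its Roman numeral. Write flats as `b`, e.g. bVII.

bIIImaj7

In Eb major scale degree 3 is G; Gb is its lowered form, from Eb minor. Diatonically Eb major has Gm (iii) on that degree; Gb–Bb–Db–F is instead the major-seventh chord native to Eb minor, so it takes the label bIIImaj7.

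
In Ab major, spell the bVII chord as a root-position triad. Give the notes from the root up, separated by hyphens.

Gb-Bb-Db

Scale degree 7 in Ab major is G. bVII uses the lowered form, Gb, taken from Ab minor. Stacking thirds in Ab minor on Gb gives Gb–Bb–Db.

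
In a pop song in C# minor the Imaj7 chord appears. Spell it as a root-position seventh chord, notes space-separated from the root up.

C# E# G# B#

Imaj7 is built on scale degree 1, which is C# in both C# minor and its parallel. In C# major the chord on C# is C#–E#–G#–B#.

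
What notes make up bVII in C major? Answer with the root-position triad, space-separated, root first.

Bb D F

The root of bVII is the lowered 7th degree: B becomes Bb. Building the major chord from the parallel minor on Bb: Bb–D–F.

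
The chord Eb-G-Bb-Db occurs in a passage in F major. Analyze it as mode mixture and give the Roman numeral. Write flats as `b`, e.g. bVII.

In F major scale degree 7 is E; Eb is its lowered form, from F minor. The diatonic chord on degree 7 would be Edim (vii°), but Eb–G–Bb–Db is the dominant-seventh chord from F minor. As a borrowed chord it is labeled bVII7.

bVII7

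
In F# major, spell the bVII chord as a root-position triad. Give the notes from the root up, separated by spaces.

E G# B

bVII is built on the lowered scale degree 7. In F# major degree 7 is E#; lowered it becomes E. Building the major chord from the parallel minor on E: E–G#–B.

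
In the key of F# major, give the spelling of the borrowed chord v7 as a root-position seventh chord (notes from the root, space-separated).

C# E G# B

The root, C#, is scale degree 5 — the same note in F# major and F# minor; only the chord quality changes. Building the minor-seventh chord from the parallel minor on C#: C#–E–G#–B.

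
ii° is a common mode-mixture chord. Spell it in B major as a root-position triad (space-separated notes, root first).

C# E G

The root, C#, is scale degree 2 — the same note in B major and B minor; only the chord quality changes. Building the diminished chord from the parallel minor on C#: C#–E–G.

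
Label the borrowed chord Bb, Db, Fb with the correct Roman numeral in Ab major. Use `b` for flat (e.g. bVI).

ii°

Bb is scale degree 2 in Ab major. Bb–Db–Fb is a diminished chord — the form found in Ab minor, not the diatonic ii (Bbm). Borrowed into Ab major it is written ii°.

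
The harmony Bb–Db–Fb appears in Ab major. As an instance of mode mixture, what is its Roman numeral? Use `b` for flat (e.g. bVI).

The root Bb is the diatonic 2nd degree of Ab major; the borrowing shows in the chord quality. The diatonic chord on degree 2 would be Bbm (ii), but Bb–Db–Fb is the diminished chord from Ab minor. As a borrowed chord it is labeled ii°.

ii°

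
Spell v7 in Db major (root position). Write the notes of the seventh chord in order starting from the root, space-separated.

v7 is built on scale degree 5, which is Ab in both Db major and its parallel. Building the minor-seventh chord from the parallel minor on Ab: Ab–Cb–Eb–Gb.

Ab Cb Eb Gb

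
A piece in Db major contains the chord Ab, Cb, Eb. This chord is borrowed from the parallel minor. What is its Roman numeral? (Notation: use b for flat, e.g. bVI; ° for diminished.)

v

The root Ab is the diatonic 5th degree of Db major; the borrowing shows in the chord quality. The diatonic chord on degree 5 would be Ab (V), but Ab–Cb–Eb is the minor chord from Db minor. As a borrowed chord it is labeled v.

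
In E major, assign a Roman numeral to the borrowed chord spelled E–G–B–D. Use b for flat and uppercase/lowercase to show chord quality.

E is scale degree 1 in E major. Diatonically E major has E (I) on that degree; E–G–B–D is instead the minor-seventh chord native to E minor, so it takes the label i7.

i7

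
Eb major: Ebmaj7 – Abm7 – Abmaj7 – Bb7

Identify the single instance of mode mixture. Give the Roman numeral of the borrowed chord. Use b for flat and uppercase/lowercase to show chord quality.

iv7

In Eb major the diatonic chords are Eb, Fm, Gm, Ab, Bb, Cm, Ddim. Ebmaj7, Abmaj7 and Bb7 are all diatonic. Abm7 (Ab–Cb–Eb–Gb) doesn't fit — on degree 4 Eb major would have Ab (IV). Abm7 is the degree-4 chord of Eb minor, so it is the borrowed iv7.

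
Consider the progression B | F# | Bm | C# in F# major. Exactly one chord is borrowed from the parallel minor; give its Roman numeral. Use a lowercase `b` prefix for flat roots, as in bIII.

The diatonic triads in F# major are F#, G#m, A#m, B, C#, D#m, E#dim. B, F# and C# all belong to that set. But Bm (B–D–F#) is foreign: the diatonic IV on degree 4 is B, whereas Bm comes from F# minor. It is labeled iv.

iv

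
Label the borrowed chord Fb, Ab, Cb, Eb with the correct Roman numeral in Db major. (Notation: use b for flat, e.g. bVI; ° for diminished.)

In Db major scale degree 3 is F; Fb is its lowered form, from Db minor. Fb–Ab–Cb–Eb is a major-seventh chord — the form found in Db minor, not the diatonic iii (Fm). Borrowed into Db major it is written bIIImaj7.

bIIImaj7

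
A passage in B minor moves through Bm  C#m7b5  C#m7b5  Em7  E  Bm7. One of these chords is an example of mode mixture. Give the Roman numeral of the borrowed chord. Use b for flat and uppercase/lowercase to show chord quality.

IV

In B minor (with V from harmonic minor) the diatonic chords are Bm, C#dim, D, Em, F#, G, A. Bm, C#m7b5, Em7 and Bm7 are all diatonic. But E (E–G#–B) is foreign: the diatonic iv on degree 4 is Em, whereas E comes from B major. It is labeled IV.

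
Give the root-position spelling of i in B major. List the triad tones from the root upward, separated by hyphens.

i is built on scale degree 1, which is B in both B major and its parallel. Stacking thirds in B minor on B gives B–D–F#.

B-D-F#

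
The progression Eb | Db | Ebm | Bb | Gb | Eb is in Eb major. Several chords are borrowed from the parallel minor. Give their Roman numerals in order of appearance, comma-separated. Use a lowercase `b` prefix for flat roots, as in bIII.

In Eb major the diatonic chords are Eb, Fm, Gm, Ab, Bb, Cm, Ddim. Eb and Bb both belong to that set. Db (Db–F–Ab) is not: scale degree 7 in Eb major carries Ddim (vii°). In Eb minor the chord on that degree is Db, so here it functions as bVII, borrowed from the parallel minor. Ebm (Eb–Gb–Bb) is not: scale degree 1 in Eb major carries Eb (I). In Eb minor the chord on that degree is Ebm, so here it functions as i, borrowed from the parallel minor. Gb (Gb–Bb–Db) is not: scale degree 3 in Eb major carries Gm (iii). In Eb minor the chord on that degree is Gb, so here it functions as bIII, borrowed from the parallel minor.

bVII, i, bIII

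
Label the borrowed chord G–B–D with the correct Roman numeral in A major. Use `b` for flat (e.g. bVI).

bVII

G is the lowered form of scale degree 7 in A major (the diatonic degree 7 is G#). Diatonically A major has G#dim (vii°) on that degree; G–B–D is instead the major chord native to A minor, so it takes the label bVII.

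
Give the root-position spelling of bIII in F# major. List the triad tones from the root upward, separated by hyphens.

The root of bIII is the lowered 3rd degree: A# becomes A. Building the major chord from the parallel minor on A: A–C#–E.

A-C#-E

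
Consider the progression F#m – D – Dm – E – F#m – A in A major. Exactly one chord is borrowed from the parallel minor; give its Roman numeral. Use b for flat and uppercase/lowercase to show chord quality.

The diatonic triads in A major are A, Bm, C#m, D, E, F#m, G#dim. Of the given chords, F#m, D, E and A are diatonic. Dm (D–F–A) doesn't fit — on degree 4 A major would have D (IV). Dm is the degree-4 chord of A minor, so it is the borrowed iv.

iv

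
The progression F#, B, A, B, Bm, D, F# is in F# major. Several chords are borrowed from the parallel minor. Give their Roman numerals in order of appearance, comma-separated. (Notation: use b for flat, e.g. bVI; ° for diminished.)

bIII, iv, bVI

F# major has the diatonic set F#, G#m, A#m, B, C#, D#m, E#dim. F# and B both belong to that set. A (A–C#–E) is not: scale degree 3 in F# major carries A#m (iii). In F# minor the chord on that degree is A, so here it functions as bIII, borrowed from the parallel minor. Bm (B–D–F#) is not: scale degree 4 in F# major carries B (IV). In F# minor the chord on that degree is Bm, so here it functions as iv, borrowed from the parallel minor. D (D–F#–A) is not: scale degree 6 in F# major carries D#m (vi). In F# minor the chord on that degree is D, so here it functions as bVI, borrowed from the parallel minor.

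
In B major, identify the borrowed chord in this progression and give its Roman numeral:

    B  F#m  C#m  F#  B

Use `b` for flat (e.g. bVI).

v

B major has the diatonic set B, C#m, D#m, E, F#, G#m, A#dim. B, C#m and F# are all diatonic. But F#m (F#–A–C#) is foreign: the diatonic V on degree 5 is F#, whereas F#m comes from B minor. It is labeled v.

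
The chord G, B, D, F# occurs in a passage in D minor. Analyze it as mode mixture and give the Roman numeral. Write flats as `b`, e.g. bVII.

IVmaj7

The root G is the diatonic 4th degree of D minor; the borrowing shows in the chord quality. The diatonic chord on degree 4 would be Gm (iv), but G–B–D–F# is the major-seventh chord from D major. As a borrowed chord it is labeled IVmaj7.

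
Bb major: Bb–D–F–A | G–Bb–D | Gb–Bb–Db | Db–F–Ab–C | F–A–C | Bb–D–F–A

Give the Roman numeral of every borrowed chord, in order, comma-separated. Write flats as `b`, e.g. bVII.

Bb major has the diatonic set Bb, Cm, Dm, Eb, F, Gm, Adim. Of the given chords, Bb–D–F–A = Bbmaj7, G–Bb–D = Gm and F–A–C = F are diatonic. Gb–Bb–Db is not: scale degree 6 in Bb major carries Gm (vi). In Bb minor the chord on that degree is Gb, so here it functions as bVI, borrowed from the parallel minor. But Db–F–Ab–C is foreign: the diatonic iii on degree 3 is Dm, whereas Dbmaj7 comes from Bb minor. It is labeled bIIImaj7.

bVI, bIIImaj7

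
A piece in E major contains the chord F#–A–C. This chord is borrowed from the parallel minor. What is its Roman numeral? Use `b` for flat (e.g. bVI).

F# is scale degree 2 in E major. Diatonically E major has F#m (ii) on that degree; F#–A–C is instead the diminished chord native to E minor, so it takes the label ii°.

ii°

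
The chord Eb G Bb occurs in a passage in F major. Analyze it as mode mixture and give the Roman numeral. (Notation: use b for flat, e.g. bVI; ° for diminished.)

Eb is the lowered form of scale degree 7 in F major (the diatonic degree 7 is E). Eb–G–Bb is a major chord — the form found in F minor, not the diatonic vii° (Edim). Borrowed into F major it is written bVII.

bVII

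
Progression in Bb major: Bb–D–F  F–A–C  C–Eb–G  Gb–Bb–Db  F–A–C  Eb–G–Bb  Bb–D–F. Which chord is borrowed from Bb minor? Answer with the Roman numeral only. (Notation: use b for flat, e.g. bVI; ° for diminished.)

bVI

In Bb major the diatonic chords are Bb, Cm, Dm, Eb, F, Gm, Adim. Of the given chords, Bb–D–F = Bb, F–A–C = F, C–Eb–G = Cm and Eb–G–Bb = Eb are diatonic. Gb–Bb–Db doesn't fit — on degree 6 Bb major would have Gm (vi). Gb is the degree-6 chord of Bb minor, so it is the borrowed bVI.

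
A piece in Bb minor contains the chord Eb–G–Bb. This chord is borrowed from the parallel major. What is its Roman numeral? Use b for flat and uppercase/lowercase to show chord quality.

Eb is scale degree 4 in Bb minor. Diatonically Bb minor has Ebm (iv) on that degree; Eb–G–Bb is instead the major chord native to Bb major, so it takes the label IV.

IV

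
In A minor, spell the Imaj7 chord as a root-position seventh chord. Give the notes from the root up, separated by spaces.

The root, A, is scale degree 1 — the same note in A minor and A major; only the chord quality changes. In A major the chord on A is A–C#–E–G#.

A C# E G#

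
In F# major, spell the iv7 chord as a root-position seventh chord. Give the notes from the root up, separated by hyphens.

The root, B, is scale degree 4 — the same note in F# major and F# minor; only the chord quality changes. Building the minor-seventh chord from the parallel minor on B: B–D–F#–A.

B-D-F#-A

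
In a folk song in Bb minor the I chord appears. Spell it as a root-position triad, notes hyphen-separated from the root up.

The root, Bb, is scale degree 1 — the same note in Bb minor and Bb major; only the chord quality changes. Building the major chord from the parallel major on Bb: Bb–D–F.

Bb-D-F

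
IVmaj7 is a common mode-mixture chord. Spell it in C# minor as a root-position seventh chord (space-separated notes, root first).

The root, F#, is scale degree 4 — the same note in C# minor and C# major; only the chord quality changes. Stacking thirds in C# major on F# gives F#–A#–C#–E#.

F# A# C# E#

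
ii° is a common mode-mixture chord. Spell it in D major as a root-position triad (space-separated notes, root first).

The root, E, is scale degree 2 — the same note in D major and D minor; only the chord quality changes. Stacking thirds in D minor on E gives E–G–Bb.

E G Bb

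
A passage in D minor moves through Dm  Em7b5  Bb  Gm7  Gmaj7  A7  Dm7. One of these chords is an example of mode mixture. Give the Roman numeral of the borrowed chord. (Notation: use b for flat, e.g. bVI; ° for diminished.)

IVmaj7

In D minor (with V from harmonic minor) the diatonic chords are Dm, Edim, F, Gm, A, Bb, C. Dm, Em7b5, Bb, Gm7, A7 and Dm7 all belong to that set. But Gmaj7 (G–B–D–F#) is foreign: the diatonic iv on degree 4 is Gm, whereas Gmaj7 comes from D major. It is labeled IVmaj7.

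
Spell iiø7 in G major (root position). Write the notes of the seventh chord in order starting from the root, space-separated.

A C Eb G

The root, A, is scale degree 2 — the same note in G major and G minor; only the chord quality changes. In G minor the chord on A is A–C–Eb–G.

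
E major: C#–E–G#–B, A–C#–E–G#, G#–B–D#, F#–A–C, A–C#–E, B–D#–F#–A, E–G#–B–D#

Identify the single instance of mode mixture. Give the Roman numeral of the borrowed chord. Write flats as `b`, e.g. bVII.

ii°

The diatonic triads in E major are E, F#m, G#m, A, B, C#m, D#dim. Of the given chords, C#–E–G#–B = C#m7, A–C#–E–G# = Amaj7, G#–B–D# = G#m, A–C#–E = A, B–D#–F#–A = B7 and E–G#–B–D# = Emaj7 are diatonic. F#–A–C is not: scale degree 2 in E major carries F#m (ii). In E minor the chord on that degree is F#dim, so here it functions as ii°, borrowed from the parallel minor.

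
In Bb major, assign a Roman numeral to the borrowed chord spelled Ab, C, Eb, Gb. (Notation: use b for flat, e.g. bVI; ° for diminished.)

bVII7

Ab is the lowered form of scale degree 7 in Bb major (the diatonic degree 7 is A). Ab–C–Eb–Gb is a dominant-seventh chord — the form found in Bb minor, not the diatonic vii° (Adim). Borrowed into Bb major it is written bVII7.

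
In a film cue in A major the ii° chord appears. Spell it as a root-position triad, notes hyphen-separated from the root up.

The root, B, is scale degree 2 — the same note in A major and A minor; only the chord quality changes. In A minor the chord on B is B–D–F.

B-D-F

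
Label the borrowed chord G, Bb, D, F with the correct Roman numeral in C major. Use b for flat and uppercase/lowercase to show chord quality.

G is scale degree 5 in C major. The diatonic chord on degree 5 would be G (V), but G–Bb–D–F is the minor-seventh chord from C minor. As a borrowed chord it is labeled v7.

v7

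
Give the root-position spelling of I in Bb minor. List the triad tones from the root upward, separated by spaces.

I is built on scale degree 1, which is Bb in both Bb minor and its parallel. In Bb major the chord on Bb is Bb–D–F.

Bb D F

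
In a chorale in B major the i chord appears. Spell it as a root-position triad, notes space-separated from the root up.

The root, B, is scale degree 1 — the same note in B major and B minor; only the chord quality changes. In B minor the chord on B is B–D–F#.

B D F#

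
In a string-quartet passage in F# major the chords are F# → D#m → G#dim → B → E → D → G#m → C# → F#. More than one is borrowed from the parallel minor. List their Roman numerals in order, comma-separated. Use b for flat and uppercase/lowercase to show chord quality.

ii°, bVII, bVI

The diatonic triads in F# major are F#, G#m, A#m, B, C#, D#m, E#dim. F#, D#m, B, G#m and C# all belong to that set. But G#dim (G#–B–D) is foreign: the diatonic ii on degree 2 is G#m, whereas G#dim comes from F# minor. It is labeled ii°. E (E–G#–B) doesn't fit — on degree 7 F# major would have E#dim (vii°). E is the degree-7 chord of F# minor, so it is the borrowed bVII. D (D–F#–A) doesn't fit — on degree 6 F# major would have D#m (vi). D is the degree-6 chord of F# minor, so it is the borrowed bVI.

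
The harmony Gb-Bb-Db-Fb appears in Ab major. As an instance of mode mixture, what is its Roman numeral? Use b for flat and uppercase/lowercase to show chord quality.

In Ab major scale degree 7 is G; Gb is its lowered form, from Ab minor. Diatonically Ab major has Gdim (vii°) on that degree; Gb–Bb–Db–Fb is instead the dominant-seventh chord native to Ab minor, so it takes the label bVII7.

bVII7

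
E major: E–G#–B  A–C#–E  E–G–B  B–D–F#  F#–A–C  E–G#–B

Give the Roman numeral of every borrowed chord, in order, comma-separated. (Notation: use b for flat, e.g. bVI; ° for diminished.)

In E major the diatonic chords are E, F#m, G#m, A, B, C#m, D#dim. E–G#–B = E and A–C#–E = A both belong to that set. E–G–B doesn't fit — on degree 1 E major would have E (I). Em is the degree-1 chord of E minor, so it is the borrowed i. B–D–F# is not: scale degree 5 in E major carries B (V). In E minor the chord on that degree is Bm, so here it functions as v, borrowed from the parallel minor. F#–A–C doesn't fit — on degree 2 E major would have F#m (ii). F#dim is the degree-2 chord of E minor, so it is the borrowed ii°.

i, v, ii°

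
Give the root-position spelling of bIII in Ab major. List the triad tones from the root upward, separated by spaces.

Scale degree 3 in Ab major is C. bIII uses the lowered form, Cb, taken from Ab minor. In Ab minor the chord on Cb is Cb–Eb–Gb.

Cb Eb Gb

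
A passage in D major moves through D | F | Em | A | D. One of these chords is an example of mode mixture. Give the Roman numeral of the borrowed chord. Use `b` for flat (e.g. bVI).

D major has the diatonic set D, Em, F#m, G, A, Bm, C#dim. Of the given chords, D, Em and A are diatonic. F (F–A–C) doesn't fit — on degree 3 D major would have F#m (iii). F is the degree-3 chord of D minor, so it is the borrowed bIII.

bIII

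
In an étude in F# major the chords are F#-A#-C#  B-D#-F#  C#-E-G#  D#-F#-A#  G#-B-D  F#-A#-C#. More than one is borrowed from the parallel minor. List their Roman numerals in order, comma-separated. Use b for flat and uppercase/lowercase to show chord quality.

The diatonic triads in F# major are F#, G#m, A#m, B, C#, D#m, E#dim. F#–A#–C# = F#, B–D#–F# = B and D#–F#–A# = D#m are all diatonic. But C#–E–G# is foreign: the diatonic V on degree 5 is C#, whereas C#m comes from F# minor. It is labeled v. But G#–B–D is foreign: the diatonic ii on degree 2 is G#m, whereas G#dim comes from F# minor. It is labeled ii°.

v, ii°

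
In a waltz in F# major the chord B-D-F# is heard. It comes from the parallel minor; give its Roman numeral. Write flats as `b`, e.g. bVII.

iv

B is scale degree 4 in F# major. The diatonic chord on degree 4 would be B (IV), but B–D–F# is the minor chord from F# minor. As a borrowed chord it is labeled iv.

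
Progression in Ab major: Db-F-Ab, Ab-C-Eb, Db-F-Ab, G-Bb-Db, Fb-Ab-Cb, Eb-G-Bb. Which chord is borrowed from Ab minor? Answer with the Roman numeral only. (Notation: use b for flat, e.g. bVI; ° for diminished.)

bVI

Ab major has the diatonic set Ab, Bbm, Cm, Db, Eb, Fm, Gdim. Of the given chords, Db–F–Ab = Db, Ab–C–Eb = Ab, G–Bb–Db = Gdim and Eb–G–Bb = Eb are diatonic. Fb–Ab–Cb doesn't fit — on degree 6 Ab major would have Fm (vi). Fb is the degree-6 chord of Ab minor, so it is the borrowed bVI.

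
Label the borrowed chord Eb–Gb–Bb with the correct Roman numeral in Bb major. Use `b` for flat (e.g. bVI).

The root Eb is the diatonic 4th degree of Bb major; the borrowing shows in the chord quality. Diatonically Bb major has Eb (IV) on that degree; Eb–Gb–Bb is instead the minor chord native to Bb minor, so it takes the label iv.

iv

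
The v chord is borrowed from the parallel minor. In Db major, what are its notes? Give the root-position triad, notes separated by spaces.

v is built on scale degree 5, which is Ab in both Db major and its parallel. Stacking thirds in Db minor on Ab gives Ab–Cb–Eb.

Ab Cb Eb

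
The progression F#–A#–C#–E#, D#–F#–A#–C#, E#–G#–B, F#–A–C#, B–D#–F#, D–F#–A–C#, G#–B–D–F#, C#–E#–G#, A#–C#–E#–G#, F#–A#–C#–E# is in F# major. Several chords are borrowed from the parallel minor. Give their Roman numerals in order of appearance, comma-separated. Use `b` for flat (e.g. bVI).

The diatonic triads in F# major are F#, G#m, A#m, B, C#, D#m, E#dim. F#–A#–C#–E# = F#maj7, D#–F#–A#–C# = D#m7, E#–G#–B = E#dim, B–D#–F# = B, C#–E#–G# = C# and A#–C#–E#–G# = A#m7 all belong to that set. F#–A–C# is not: scale degree 1 in F# major carries F# (I). In F# minor the chord on that degree is F#m, so here it functions as i, borrowed from the parallel minor. D–F#–A–C# doesn't fit — on degree 6 F# major would have D#m (vi). Dmaj7 is the degree-6 chord of F# minor, so it is the borrowed bVImaj7. G#–B–D–F# doesn't fit — on degree 2 F# major would have G#m (ii). G#m7b5 is the degree-2 chord of F# minor, so it is the borrowed iiø7.

i, bVImaj7, iiø7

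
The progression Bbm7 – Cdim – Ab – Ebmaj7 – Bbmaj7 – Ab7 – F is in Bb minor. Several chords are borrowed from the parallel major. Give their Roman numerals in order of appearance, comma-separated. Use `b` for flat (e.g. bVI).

In Bb minor (with V from harmonic minor) the diatonic chords are Bbm, Cdim, Db, Ebm, F, Gb, Ab. Bbm7, Cdim, Ab, Ab7 and F all belong to that set. Ebmaj7 (Eb–G–Bb–D) is not: scale degree 4 in Bb minor carries Ebm (iv). In Bb major the chord on that degree is Ebmaj7, so here it functions as IVmaj7, borrowed from the parallel major. Bbmaj7 (Bb–D–F–A) is not: scale degree 1 in Bb minor carries Bbm (i). In Bb major the chord on that degree is Bbmaj7, so here it functions as Imaj7, borrowed from the parallel major.

IVmaj7, Imaj7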